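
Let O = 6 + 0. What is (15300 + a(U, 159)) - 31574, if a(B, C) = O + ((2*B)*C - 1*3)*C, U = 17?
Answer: 842809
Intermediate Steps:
O = 6
a(B, C) = 6 + C*(-3 + 2*B*C) (a(B, C) = 6 + ((2*B)*C - 1*3)*C = 6 + (2*B*C - 3)*C = 6 + (-3 + 2*B*C)*C = 6 + C*(-3 + 2*B*C))
(15300 + a(U, 159)) - 31574 = (15300 + (6 - 3*159 + 2*17*159²)) - 31574 = (15300 + (6 - 477 + 2*17*25281)) - 31574 = (15300 + (6 - 477 + 859554)) - 31574 = (15300 + 859083) - 31574 = 874383 - 31574 = 842809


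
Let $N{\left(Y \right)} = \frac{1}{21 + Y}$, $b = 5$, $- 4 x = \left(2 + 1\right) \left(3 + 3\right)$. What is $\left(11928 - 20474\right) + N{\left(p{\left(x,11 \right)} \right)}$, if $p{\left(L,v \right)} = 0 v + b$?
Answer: $- \frac{222195}{26} \approx -8546.0$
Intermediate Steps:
$x = - \frac{9}{2}$ ($x = - \frac{\left(2 + 1\right) \left(3 + 3\right)}{4} = - \frac{3 \cdot 6}{4} = \left(- \frac{1}{4}\right) 18 = - \frac{9}{2} \approx -4.5$)
$p{\left(L,v \right)} = 5$ ($p{\left(L,v \right)} = 0 v + 5 = 0 + 5 = 5$)
$\left(11928 - 20474\right) + N{\left(p{\left(x,11 \right)} \right)} = \left(11928 - 20474\right) + \frac{1}{21 + 5} = -8546 + \frac{1}{26} = - \frac{222195}{26}$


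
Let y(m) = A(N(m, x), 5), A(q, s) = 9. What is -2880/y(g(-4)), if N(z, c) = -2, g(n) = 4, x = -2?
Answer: -320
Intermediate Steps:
y(m) = 9
-2880/y(g(-4)) = -2880/9 = -2880*⅑ = -320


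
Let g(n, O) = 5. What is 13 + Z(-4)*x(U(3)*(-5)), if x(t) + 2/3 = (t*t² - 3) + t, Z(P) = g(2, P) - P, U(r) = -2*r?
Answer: 243250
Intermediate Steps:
Z(P) = 5 - P
x(t) = -11/3 + t + t³ (x(t) = -⅔ + ((t*t² - 3) + t) = -⅔ + ((t³ - 3) + t) = -⅔ + ((-3 + t³) + t) = -⅔ + (-3 + t + t³) = -11/3 + t + t³)
13 + Z(-4)*x(U(3)*(-5)) = 13 + (5 - 1*(-4))*(-11/3 - 2*3*(-5) + (-2*3*(-5))³) = 13 + (5 + 4)*(-11/3 - 6*(-5) + (-6*(-5))³) = 13 + 9*(-11/3 + 30 + 30³) = 13 + 9*(-11/3 + 30 + 27000) = 13 + 9*(81079/3) = 13 + 243237 = 243250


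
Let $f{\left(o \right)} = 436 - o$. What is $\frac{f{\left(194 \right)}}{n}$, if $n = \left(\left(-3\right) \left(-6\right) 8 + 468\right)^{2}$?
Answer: $\frac{121}{187272} \approx 0.00064612$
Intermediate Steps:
$n = 374544$ ($n = \left(18 \cdot 8 + 468\right)^{2} = \left(144 + 468\right)^{2} = 612^{2} = 374544$)
$\frac{f{\left(194 \right)}}{n} = \frac{436 - 194}{374544} = \left(436 - 194\right) \frac{1}{374544} = 242 \cdot \frac{1}{374544} = \frac{121}{187272}$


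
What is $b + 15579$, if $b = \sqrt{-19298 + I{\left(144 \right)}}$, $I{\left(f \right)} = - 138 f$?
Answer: $15579 + i \sqrt{39170} \approx 15579.0 + 197.91 i$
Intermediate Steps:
$b = i \sqrt{39170}$ ($b = \sqrt{-19298 - 19872} = \sqrt{-39170} = i \sqrt{39170} \approx 197.91 i$)
$b + 15579 = i \sqrt{39170} + 15579 = 15579 + i \sqrt{39170}$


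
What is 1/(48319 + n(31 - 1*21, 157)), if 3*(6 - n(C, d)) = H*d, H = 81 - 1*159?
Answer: 1/52407 ≈ 1.9081e-5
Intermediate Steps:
H = -78 (H = 81 - 159 = -78)
n(C, d) = 6 + 26*d (n(C, d) = 6 - (-26)*d = 6 + 26*d)
1/(48319 + n(31 - 1*21, 157)) = 1/(48319 + (6 + 26*157)) = 1/(48319 + (6 + 4082)) = 1/(48319 + 4088) = 1/52407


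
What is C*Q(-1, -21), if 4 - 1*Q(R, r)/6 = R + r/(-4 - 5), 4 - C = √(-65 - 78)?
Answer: 64 - 16*I*√143 ≈ 64.0 - 191.33*I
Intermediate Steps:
C = 4 - I*√143 (C = 4 - √(-65 - 78) = 4 - √(-143) = 4 - I*√143 ≈ 4.0 - 11.958*I)
Q(R, r) = 24 - 6*R + 2*r/3 (Q(R, r) = 24 - 6*(R + r/(-4 - 5)) = 24 - 6*(R + r/(-9)) = 24 - 6*(R + r*(-⅑)) = 24 - 6*(R - r/9) = 24 + (-6*R + 2*r/3) = 24 - 6*R + 2*r/3)
C*Q(-1, -21) = (4 - I*√143)*(24 - 6*(-1) + (⅔)*(-21)) = (4 - I*√143)*(24 + 6 - 14) = (4 - I*√143)*16 = 64 - 16*I*√143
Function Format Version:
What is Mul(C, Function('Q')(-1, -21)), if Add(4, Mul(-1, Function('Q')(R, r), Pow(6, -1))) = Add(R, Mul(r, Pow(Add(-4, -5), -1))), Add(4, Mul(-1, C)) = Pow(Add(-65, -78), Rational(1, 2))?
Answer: Add(64, Mul(-16, I, Pow(143, Rational(1, 2)))) ≈ Add(64.000, Mul(-191.33, I))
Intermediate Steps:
C = Add(4, Mul(-1, I, Pow(143, Rational(1, 2)))) (C = Add(4, Mul(-1, Pow(Add(-65, -78), Rational(1, 2)))) = Add(4, Mul(-1, Pow(-143, Rational(1, 2)))) = Add(4, Mul(-1, Mul(I, Pow(143, Rational(1, 2))))) = Add(4, Mul(-1, I, Pow(143, Rational(1, 2)))) ≈ Add(4.0000, Mul(-11.958, I)))
Function('Q')(R, r) = Add(24, Mul(-6, R), Mul(Rational(2, 3), r)) (Function('Q')(R, r) = Add(24, Mul(-6, Add(R, Mul(r, Pow(Add(-4, -5), -1))))) = Add(24, Mul(-6, Add(R, Mul(r, Pow(-9, -1))))) = Add(24, Mul(-6, Add(R, Mul(r, Rational(-1, 9))))) = Add(24, Mul(-6, Add(R, Mul(Rational(-1, 9), r)))) = Add(24, Add(Mul(-6, R), Mul(Rational(2, 3), r))) = Add(24, Mul(-6, R), Mul(Rational(2, 3), r)))
Mul(C, Function('Q')(-1, -21)) = Mul(Add(4, Mul(-1, I, Pow(143, Rational(1, 2)))), Add(24, Mul(-6, -1), Mul(Rational(2, 3), -21))) = Mul(Add(4, Mul(-1, I, Pow(143, Rational(1, 2)))), Add(24, 6, -14)) = Mul(Add(4, Mul(-1, I, Pow(143, Rational(1, 2)))), 16) = Add(64, Mul(-16, I, Pow(143, Rational(1, 2))))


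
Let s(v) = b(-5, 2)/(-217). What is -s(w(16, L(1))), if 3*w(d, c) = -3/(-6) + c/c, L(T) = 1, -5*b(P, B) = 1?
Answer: -1/1085 ≈ -0.00092166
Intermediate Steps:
b(P, B) = -⅕ (b(P, B) = -⅕*1 = -⅕)
w(d, c) = ½ (w(d, c) = (-3/(-6) + c/c)/3 = (-3*(-⅙) + 1)/3 = (½ + 1)/3 = (⅓)*(3/2) = ½)
s(v) = 1/1085 (s(v) = -⅕/(-217) = -⅕*(-1/217) = 1/1085)
-s(w(16, L(1))) = -1*1/1085 = -1/1085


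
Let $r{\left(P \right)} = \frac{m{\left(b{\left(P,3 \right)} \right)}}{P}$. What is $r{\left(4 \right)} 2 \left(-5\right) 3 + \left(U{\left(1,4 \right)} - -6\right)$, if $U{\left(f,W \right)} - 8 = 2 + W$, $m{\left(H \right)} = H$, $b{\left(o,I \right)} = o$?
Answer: $-10$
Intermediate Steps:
$U{\left(f,W \right)} = 10 + W$ ($U{\left(f,W \right)} = 8 + \left(2 + W\right) = 10 + W$)
$r{\left(P \right)} = 1$ ($r{\left(P \right)} = \frac{P}{P} = 1$)
$r{\left(4 \right)} 2 \left(-5\right) 3 + \left(U{\left(1,4 \right)} - -6\right) = 1 \cdot 2 \left(-5\right) 3 + \left(\left(10 + 4\right) - -6\right) = 1 \left(\left(-10\right) 3\right) + \left(14 + 6\right) = 1 \left(-30\right) + 20 = -30 + 20 = -10$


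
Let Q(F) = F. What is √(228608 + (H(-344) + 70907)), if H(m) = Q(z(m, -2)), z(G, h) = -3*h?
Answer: √299521 ≈ 547.29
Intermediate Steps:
H(m) = 6 (H(m) = -3*(-2) = 6)
√(228608 + (H(-344) + 70907)) = √(228608 + (6 + 70907)) = √(228608 + 70913) = √299521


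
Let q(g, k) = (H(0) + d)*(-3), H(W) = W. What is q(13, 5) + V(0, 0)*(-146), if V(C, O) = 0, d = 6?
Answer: -18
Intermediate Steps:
q(g, k) = -18 (q(g, k) = (0 + 6)*(-3) = 6*(-3) = -18)
q(13, 5) + V(0, 0)*(-146) = -18 + 0*(-146) = -18 + 0 = -18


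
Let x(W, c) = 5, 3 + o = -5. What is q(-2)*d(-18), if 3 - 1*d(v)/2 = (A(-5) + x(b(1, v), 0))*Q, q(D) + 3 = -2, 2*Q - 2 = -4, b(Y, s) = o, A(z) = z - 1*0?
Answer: -30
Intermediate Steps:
A(z) = z (A(z) = z + 0 = z)
o = -8 (o = -3 - 5 = -8)
b(Y, s) = -8
Q = -1 (Q = 1 + (½)*(-4) = 1 - 2 = -1)
q(D) = -5 (q(D) = -3 - 2 = -5)
d(v) = 6 (d(v) = 6 - 2*(-5 + 5)*(-1) = 6 - 0*(-1) = 6 - 2*0 = 6 + 0 = 6)
q(-2)*d(-18) = -5*6 = -30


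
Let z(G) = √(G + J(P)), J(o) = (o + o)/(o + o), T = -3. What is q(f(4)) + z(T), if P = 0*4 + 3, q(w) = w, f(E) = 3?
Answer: 3 + I*√2 ≈ 3.0 + 1.4142*I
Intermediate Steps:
P = 3 (P = 0 + 3 = 3)
J(o) = 1 (J(o) = (2*o)/((2*o)) = (2*o)*(1/(2*o)) = 1)
z(G) = √(1 + G) (z(G) = √(G + 1) = √(1 + G))
q(f(4)) + z(T) = 3 + √(1 - 3) = 3 + √(-2) = 3 + I*√2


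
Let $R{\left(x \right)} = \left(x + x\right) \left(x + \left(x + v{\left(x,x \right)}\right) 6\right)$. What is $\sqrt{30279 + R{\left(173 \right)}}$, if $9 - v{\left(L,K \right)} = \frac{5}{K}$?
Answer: $\sqrt{467909} \approx 684.04$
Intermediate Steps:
$v{\left(L,K \right)} = 9 - \frac{5}{K}$
$R{\left(x \right)} = 2 x \left(54 - \frac{30}{x} + 7 x\right)$ ($R{\left(x \right)} = \left(x + x\right) \left(x + \left(x + \left(9 - \frac{5}{x}\right)\right) 6\right) = 2 x \left(x + \left(9 + x - \frac{5}{x}\right) 6\right) = 2 x \left(x + \left(54 - \frac{30}{x} + 6 x\right)\right) = 2 x \left(54 - \frac{30}{x} + 7 x\right)$)
$\sqrt{30279 + R{\left(173 \right)}} = \sqrt{30279 + \left(-60 + 14 \cdot 173^{2} + 108 \cdot 173\right)} = \sqrt{30279 + \left(-60 + 14 \cdot 29929 + 18684\right)} = \sqrt{30279 + \left(-60 + 419006 + 18684\right)} = \sqrt{30279 + 437630} = \sqrt{467909}$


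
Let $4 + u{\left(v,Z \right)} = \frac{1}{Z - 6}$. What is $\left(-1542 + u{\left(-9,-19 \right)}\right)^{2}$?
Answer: $\frac{1493899801}{625} \approx 2.3902 \cdot 10^{6}$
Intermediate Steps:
$u{\left(v,Z \right)} = -4 + \frac{1}{-6 + Z}$ ($u{\left(v,Z \right)} = -4 + \frac{1}{Z - 6} = -4 + \frac{1}{-6 + Z}$)
$\left(-1542 + u{\left(-9,-19 \right)}\right)^{2} = \left(-1542 + \frac{25 - -76}{-6 - 19}\right)^{2} = \left(-1542 + \frac{25 + 76}{-25}\right)^{2} = \left(-1542 - \frac{101}{25}\right)^{2} = \left(- \frac{38651}{25}\right)^{2} = \frac{1493899801}{625}$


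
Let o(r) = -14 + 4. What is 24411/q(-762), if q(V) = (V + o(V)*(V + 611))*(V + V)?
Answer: -8137/379984 ≈ -0.021414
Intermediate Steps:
o(r) = -10
q(V) = 2*V*(-6110 - 9*V) (q(V) = (V - 10*(V + 611))*(V + V) = (V - 10*(611 + V))*(2*V) = (V + (-6110 - 10*V))*(2*V) = (-6110 - 9*V)*(2*V) = 2*V*(-6110 - 9*V))
24411/q(-762) = 24411/((2*(-762)*(-6110 - 9*(-762)))) = 24411/((2*(-762)*(-6110 + 6858))) = 24411/((2*(-762)*748)) = 24411/(-1139952) = 24411*(-1/1139952) = -8137/379984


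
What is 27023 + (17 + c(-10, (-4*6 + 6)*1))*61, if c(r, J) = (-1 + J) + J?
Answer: 25803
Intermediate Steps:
c(r, J) = -1 + 2*J
27023 + (17 + c(-10, (-4*6 + 6)*1))*61 = 27023 + (17 + (-1 + 2*((-4*6 + 6)*1)))*61 = 27023 + (17 + (-1 + 2*((-24 + 6)*1)))*61 = 27023 + (17 + (-1 + 2*(-18*1)))*61 = 27023 + (17 + (-1 + 2*(-18)))*61 = 27023 + (17 + (-1 - 36))*61 = 27023 + (17 - 37)*61 = 27023 - 20*61 = 27023 - 1220 = 25803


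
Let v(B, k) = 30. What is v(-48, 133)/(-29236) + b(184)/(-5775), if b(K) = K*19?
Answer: -51191153/84418950 ≈ -0.60639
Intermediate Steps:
b(K) = 19*K
v(-48, 133)/(-29236) + b(184)/(-5775) = 30/(-29236) + (19*184)/(-5775) = 30*(-1/29236) + 3496*(-1/5775) = -15/14618 - 3496/5775 = -51191153/84418950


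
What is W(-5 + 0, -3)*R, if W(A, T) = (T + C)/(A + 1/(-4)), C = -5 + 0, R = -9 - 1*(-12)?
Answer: 32/7 ≈ 4.5714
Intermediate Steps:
R = 3 (R = -9 + 12 = 3)
C = -5
W(A, T) = (-5 + T)/(-¼ + A) (W(A, T) = (T - 5)/(A + 1/(-4)) = (-5 + T)/(A - ¼) = (-5 + T)/(-¼ + A))
W(-5 + 0, -3)*R = (4*(-5 - 3)/(-1 + 4*(-5 + 0)))*3 = (4*(-8)/(-1 + 4*(-5)))*3 = (4*(-8)/(-1 - 20))*3 = (4*(-8)/(-21))*3 = (4*(-1/21)*(-8))*3 = (32/21)*3 = 32/7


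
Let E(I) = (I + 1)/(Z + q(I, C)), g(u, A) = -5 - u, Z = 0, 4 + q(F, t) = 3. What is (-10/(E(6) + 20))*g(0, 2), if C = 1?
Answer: 50/13 ≈ 3.8462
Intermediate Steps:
q(F, t) = -1 (q(F, t) = -4 + 3 = -1)
E(I) = -1 - I (E(I) = (I + 1)/(0 - 1) = (1 + I)/(-1) = (1 + I)*(-1) = -1 - I)
(-10/(E(6) + 20))*g(0, 2) = (-10/((-1 - 1*6) + 20))*(-5 - 1*0) = (-10/((-1 - 6) + 20))*(-5 + 0) = -10/(-7 + 20)*(-5) = -10/13*(-5) = 50/13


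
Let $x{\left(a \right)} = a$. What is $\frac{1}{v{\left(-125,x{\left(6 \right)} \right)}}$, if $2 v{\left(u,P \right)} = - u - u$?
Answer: $\frac{1}{125} \approx 0.008$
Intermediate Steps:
$v{\left(u,P \right)} = - u$ ($v{\left(u,P \right)} = \frac{- u - u}{2} = \frac{\left(-2\right) u}{2} = - u$)
$\frac{1}{v{\left(-125,x{\left(6 \right)} \right)}} = \frac{1}{\left(-1\right) \left(-125\right)} = \frac{1}{125}$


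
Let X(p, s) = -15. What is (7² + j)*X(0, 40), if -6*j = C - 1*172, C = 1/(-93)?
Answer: -216695/186 ≈ -1165.0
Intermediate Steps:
C = -1/93 ≈ -0.010753
j = 15997/558 (j = -(-1/93 - 1*172)/6 = -(-1/93 - 172)/6 = -⅙*(-15997/93) = 15997/558 ≈ 28.668)
(7² + j)*X(0, 40) = (7² + 15997/558)*(-15) = (49 + 15997/558)*(-15) = (43339/558)*(-15) = -216695/186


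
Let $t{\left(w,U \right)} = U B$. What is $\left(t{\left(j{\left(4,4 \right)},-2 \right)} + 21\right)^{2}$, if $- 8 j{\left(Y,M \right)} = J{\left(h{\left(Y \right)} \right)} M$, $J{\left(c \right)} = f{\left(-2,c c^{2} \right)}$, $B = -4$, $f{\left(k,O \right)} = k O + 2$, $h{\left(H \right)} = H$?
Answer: $841$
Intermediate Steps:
$f{\left(k,O \right)} = 2 + O k$ ($f{\left(k,O \right)} = O k + 2 = 2 + O k$)
$J{\left(c \right)} = 2 - 2 c^{3}$ ($J{\left(c \right)} = 2 + c c^{2} \left(-2\right) = 2 + c^{3} \left(-2\right) = 2 - 2 c^{3}$)
$j{\left(Y,M \right)} = - \frac{M \left(2 - 2 Y^{3}\right)}{8}$ ($j{\left(Y,M \right)} = - \frac{\left(2 - 2 Y^{3}\right) M}{8} = - \frac{M \left(2 - 2 Y^{3}\right)}{8}$)
$t{\left(w,U \right)} = - 4 U$ ($t{\left(w,U \right)} = U \left(-4\right) = - 4 U$)
$\left(t{\left(j{\left(4,4 \right)},-2 \right)} + 21\right)^{2} = \left(\left(-4\right) \left(-2\right) + 21\right)^{2} = \left(8 + 21\right)^{2} = 29^{2} = 841$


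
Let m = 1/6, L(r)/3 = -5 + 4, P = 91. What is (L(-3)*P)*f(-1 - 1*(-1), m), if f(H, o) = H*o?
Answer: 0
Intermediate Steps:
L(r) = -3 (L(r) = 3*(-5 + 4) = 3*(-1) = -3)
m = 1/6 ≈ 0.16667
(L(-3)*P)*f(-1 - 1*(-1), m) = (-3*91)*((-1 - 1*(-1))*(1/6)) = -273*(-1 + 1)/6 = -0/6 = -273*0 = 0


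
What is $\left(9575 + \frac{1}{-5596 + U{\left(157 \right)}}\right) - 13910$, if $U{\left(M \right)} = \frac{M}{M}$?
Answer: $- \frac{24254326}{5595} \approx -4335.0$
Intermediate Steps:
$U{\left(M \right)} = 1$
$\left(9575 + \frac{1}{-5596 + U{\left(157 \right)}}\right) - 13910 = \left(9575 + \frac{1}{-5596 + 1}\right) - 13910 = \left(9575 + \frac{1}{-5595}\right) - 13910 = \left(9575 - \frac{1}{5595}\right) - 13910 = \frac{53572124}{5595} - 13910 = - \frac{24254326}{5595}$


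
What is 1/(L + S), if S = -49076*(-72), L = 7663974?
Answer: 1/11197446 ≈ 8.9306e-8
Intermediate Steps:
S = 3533472
1/(L + S) = 1/(7663974 + 3533472) = 1/11197446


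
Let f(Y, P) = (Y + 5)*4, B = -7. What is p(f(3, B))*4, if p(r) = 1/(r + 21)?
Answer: 4/53 ≈ 0.075472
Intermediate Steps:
f(Y, P) = 20 + 4*Y (f(Y, P) = (5 + Y)*4 = 20 + 4*Y)
p(r) = 1/(21 + r)
p(f(3, B))*4 = 4/(21 + (20 + 4*3)) = 4/(21 + (20 + 12)) = 4/(21 + 32) = 4/53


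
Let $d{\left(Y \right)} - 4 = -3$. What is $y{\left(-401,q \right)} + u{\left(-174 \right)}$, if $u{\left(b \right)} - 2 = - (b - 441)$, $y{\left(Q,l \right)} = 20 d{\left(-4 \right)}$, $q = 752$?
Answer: $637$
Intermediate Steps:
$d{\left(Y \right)} = 1$ ($d{\left(Y \right)} = 4 - 3 = 1$)
$y{\left(Q,l \right)} = 20$ ($y{\left(Q,l \right)} = 20 \cdot 1 = 20$)
$u{\left(b \right)} = 443 - b$ ($u{\left(b \right)} = 2 - \left(b - 441\right) = 2 - \left(-441 + b\right) = 443 - b$)
$y{\left(-401,q \right)} + u{\left(-174 \right)} = 20 + \left(443 - -174\right) = 20 + \left(443 + 174\right) = 20 + 617 = 637$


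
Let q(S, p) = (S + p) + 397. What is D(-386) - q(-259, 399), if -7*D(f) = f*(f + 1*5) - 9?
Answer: -150816/7 ≈ -21545.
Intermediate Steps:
D(f) = 9/7 - f*(5 + f)/7 (D(f) = -(f*(f + 1*5) - 9)/7 = -(f*(f + 5) - 9)/7 = -(f*(5 + f) - 9)/7 = -(-9 + f*(5 + f))/7 = 9/7 - f*(5 + f)/7)
q(S, p) = 397 + S + p
D(-386) - q(-259, 399) = (9/7 - 5/7*(-386) - 1/7*(-386)**2) - (397 - 259 + 399) = (9/7 + 1930/7 - 1/7*148996) - 1*537 = (9/7 + 1930/7 - 148996/7) - 537 = -147057/7 - 537 = -150816/7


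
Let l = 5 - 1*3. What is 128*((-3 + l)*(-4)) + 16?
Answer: 528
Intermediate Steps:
l = 2 (l = 5 - 3 = 2)
128*((-3 + l)*(-4)) + 16 = 128*((-3 + 2)*(-4)) + 16 = 128*(-1*(-4)) + 16 = 128*4 + 16 = 512 + 16 = 528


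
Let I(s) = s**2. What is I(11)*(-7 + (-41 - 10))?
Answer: -7018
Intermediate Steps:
I(11)*(-7 + (-41 - 10)) = 11**2*(-7 + (-41 - 10)) = 121*(-7 - 51) = 121*(-58) = -7018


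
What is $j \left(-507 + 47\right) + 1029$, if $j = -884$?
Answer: $407669$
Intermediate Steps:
$j \left(-507 + 47\right) + 1029 = - 884 \left(-507 + 47\right) + 1029 = \left(-884\right) \left(-460\right) + 1029 = 406640 + 1029 = 407669$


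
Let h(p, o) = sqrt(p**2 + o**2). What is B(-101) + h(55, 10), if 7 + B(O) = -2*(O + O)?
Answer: 397 + 25*sqrt(5) ≈ 452.90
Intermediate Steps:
B(O) = -7 - 4*O (B(O) = -7 - 2*(O + O) = -7 - 4*O)
h(p, o) = sqrt(o**2 + p**2)
B(-101) + h(55, 10) = (-7 - 4*(-101)) + sqrt(10**2 + 55**2) = (-7 + 404) + sqrt(100 + 3025) = 397 + sqrt(3125) = 397 + 25*sqrt(5)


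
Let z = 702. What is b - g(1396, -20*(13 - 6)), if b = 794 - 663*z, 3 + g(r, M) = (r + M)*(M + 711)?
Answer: -1181805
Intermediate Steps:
g(r, M) = -3 + (711 + M)*(M + r) (g(r, M) = -3 + (r + M)*(M + 711) = -3 + (M + r)*(711 + M) = -3 + (711 + M)*(M + r))
b = -464632 (b = 794 - 663*702 = 794 - 465426 = -464632)
b - g(1396, -20*(13 - 6)) = -464632 - (-3 + (-20*(13 - 6))² + 711*(-20*(13 - 6)) + 711*1396 - 20*(13 - 6)*1396) = -464632 - (-3 + (-20*7)² + 711*(-20*7) + 992556 - 20*7*1396) = -464632 - (-3 + (-140)² + 711*(-140) + 992556 - 140*1396) = -464632 - (-3 + 19600 - 99540 + 992556 - 195440) = -464632 - 1*717173 = -464632 - 717173 = -1181805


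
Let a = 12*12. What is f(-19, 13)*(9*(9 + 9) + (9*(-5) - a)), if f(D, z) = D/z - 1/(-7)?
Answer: 3240/91 ≈ 35.604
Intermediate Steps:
f(D, z) = ⅐ + D/z (f(D, z) = D/z - 1*(-⅐) = D/z + ⅐ = ⅐ + D/z)
a = 144
f(-19, 13)*(9*(9 + 9) + (9*(-5) - a)) = ((-19 + (⅐)*13)/13)*(9*(9 + 9) + (9*(-5) - 1*144)) = ((-19 + 13/7)/13)*(9*18 + (-45 - 144)) = ((1/13)*(-120/7))*(162 - 189) = -120/91*(-27) = 3240/91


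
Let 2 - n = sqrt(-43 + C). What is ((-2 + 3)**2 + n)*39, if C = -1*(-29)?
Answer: 117 - 39*I*sqrt(14) ≈ 117.0 - 145.92*I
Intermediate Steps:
C = 29
n = 2 - I*sqrt(14) (n = 2 - sqrt(-43 + 29) = 2 - sqrt(-14) = 2 - I*sqrt(14) ≈ 2.0 - 3.7417*I)
((-2 + 3)**2 + n)*39 = ((-2 + 3)**2 + (2 - I*sqrt(14)))*39 = (1**2 + (2 - I*sqrt(14)))*39 = (1 + (2 - I*sqrt(14)))*39 = (3 - I*sqrt(14))*39 = 117 - 39*I*sqrt(14)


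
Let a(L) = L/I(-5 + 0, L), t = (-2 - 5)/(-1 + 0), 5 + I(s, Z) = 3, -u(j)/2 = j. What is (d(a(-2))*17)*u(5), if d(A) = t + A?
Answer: -1360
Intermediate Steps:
u(j) = -2*j
I(s, Z) = -2 (I(s, Z) = -5 + 3 = -2)
t = 7 (t = -7/(-1) = -7*(-1) = 7)
a(L) = -L/2 (a(L) = L/(-2) = L*(-1/2) = -L/2)
d(A) = 7 + A
(d(a(-2))*17)*u(5) = ((7 - 1/2*(-2))*17)*(-2*5) = ((7 + 1)*17)*(-10) = (8*17)*(-10) = 136*(-10) = -1360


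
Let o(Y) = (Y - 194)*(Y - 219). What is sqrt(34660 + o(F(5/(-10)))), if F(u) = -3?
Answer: sqrt(78394) ≈ 279.99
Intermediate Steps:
o(Y) = (-219 + Y)*(-194 + Y) (o(Y) = (-194 + Y)*(-219 + Y) = (-219 + Y)*(-194 + Y))
sqrt(34660 + o(F(5/(-10)))) = sqrt(34660 + (42486 + (-3)**2 - 413*(-3))) = sqrt(34660 + (42486 + 9 + 1239)) = sqrt(34660 + 43734) = sqrt(78394)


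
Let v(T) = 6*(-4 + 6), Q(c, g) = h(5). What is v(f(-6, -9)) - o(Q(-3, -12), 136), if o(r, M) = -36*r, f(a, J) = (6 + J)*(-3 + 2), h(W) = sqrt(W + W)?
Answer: 12 + 36*sqrt(10) ≈ 125.84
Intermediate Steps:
h(W) = sqrt(2)*sqrt(W) (h(W) = sqrt(2*W) = sqrt(2)*sqrt(W))
f(a, J) = -6 - J (f(a, J) = (6 + J)*(-1) = -6 - J)
Q(c, g) = sqrt(10) (Q(c, g) = sqrt(2)*sqrt(5) = sqrt(10))
v(T) = 12 (v(T) = 6*2 = 12)
v(f(-6, -9)) - o(Q(-3, -12), 136) = 12 - (-36)*sqrt(10) = 12 + 36*sqrt(10)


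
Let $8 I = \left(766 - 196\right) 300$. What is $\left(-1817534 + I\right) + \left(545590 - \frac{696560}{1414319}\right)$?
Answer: $- \frac{1768704194071}{1414319} \approx -1.2506 \cdot 10^{6}$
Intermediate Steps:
$I = 21375$ ($I = \frac{\left(766 - 196\right) 300}{8} = \frac{570 \cdot 300}{8} = \frac{1}{8} \cdot 171000 = 21375$)
$\left(-1817534 + I\right) + \left(545590 - \frac{696560}{1414319}\right) = \left(-1817534 + 21375\right) + \left(545590 - \frac{696560}{1414319}\right) = -1796159 + \left(545590 - 696560 \cdot \frac{1}{1414319}\right) = -1796159 + \left(545590 - \frac{696560}{1414319}\right) = -1796159 + \frac{771637606650}{1414319} = - \frac{1768704194071}{1414319}$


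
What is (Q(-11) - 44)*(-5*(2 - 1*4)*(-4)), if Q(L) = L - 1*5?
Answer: 2400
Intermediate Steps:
Q(L) = -5 + L (Q(L) = L - 5 = -5 + L)
(Q(-11) - 44)*(-5*(2 - 1*4)*(-4)) = ((-5 - 11) - 44)*(-5*(2 - 1*4)*(-4)) = (-16 - 44)*(-5*(2 - 4)*(-4)) = -60*(-5*(-2))*(-4) = -600*(-4) = -60*(-40) = 2400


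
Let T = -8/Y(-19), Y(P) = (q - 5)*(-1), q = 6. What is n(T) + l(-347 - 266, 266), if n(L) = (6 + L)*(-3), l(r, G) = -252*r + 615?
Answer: 155049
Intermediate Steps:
Y(P) = -1 (Y(P) = (6 - 5)*(-1) = 1*(-1) = -1)
l(r, G) = 615 - 252*r
T = 8 (T = -8/(-1) = -8*(-1) = 8)
n(L) = -18 - 3*L
n(T) + l(-347 - 266, 266) = (-18 - 3*8) + (615 - 252*(-347 - 266)) = (-18 - 24) + (615 - 252*(-613)) = -42 + (615 + 154476) = -42 + 155091 = 155049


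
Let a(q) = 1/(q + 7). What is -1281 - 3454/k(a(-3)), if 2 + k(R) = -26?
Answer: -16207/14 ≈ -1157.6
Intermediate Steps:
a(q) = 1/(7 + q)
k(R) = -28 (k(R) = -2 - 26 = -28)
-1281 - 3454/k(a(-3)) = -1281 - 3454/(-28) = -1281 - 3454*(-1/28) = -1281 + 1727/14 = -16207/14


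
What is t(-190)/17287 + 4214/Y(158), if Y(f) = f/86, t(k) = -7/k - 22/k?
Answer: 595163407351/259477870 ≈ 2293.7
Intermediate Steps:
t(k) = -29/k
Y(f) = f/86 (Y(f) = f*(1/86) = f/86)
t(-190)/17287 + 4214/Y(158) = -29/(-190)/17287 + 4214/(((1/86)*158)) = -29*(-1/190)*(1/17287) + 4214/(79/43) = (29/190)*(1/17287) + 4214*(43/79) = 29/3284530 + 181202/79 = 595163407351/259477870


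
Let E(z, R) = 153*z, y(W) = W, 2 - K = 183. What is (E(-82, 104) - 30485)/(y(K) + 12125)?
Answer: -43031/11944 ≈ -3.6027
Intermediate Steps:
K = -181 (K = 2 - 1*183 = 2 - 183 = -181)
(E(-82, 104) - 30485)/(y(K) + 12125) = (153*(-82) - 30485)/(-181 + 12125) = (-12546 - 30485)/11944 = -43031*1/11944 = -43031/11944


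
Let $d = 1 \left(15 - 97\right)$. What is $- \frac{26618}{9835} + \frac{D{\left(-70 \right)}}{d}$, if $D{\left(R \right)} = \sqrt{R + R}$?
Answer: $- \frac{26618}{9835} - \frac{i \sqrt{35}}{41} \approx -2.7065 - 0.14429 i$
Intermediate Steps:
$D{\left(R \right)} = \sqrt{2} \sqrt{R}$ ($D{\left(R \right)} = \sqrt{2 R} = \sqrt{2} \sqrt{R}$)
$d = -82$ ($d = 1 \left(-82\right) = -82$)
$- \frac{26618}{9835} + \frac{D{\left(-70 \right)}}{d} = - \frac{26618}{9835} + \frac{\sqrt{2} \sqrt{-70}}{-82} = \left(-26618\right) \frac{1}{9835} + \sqrt{2} i \sqrt{70} \left(- \frac{1}{82}\right) = - \frac{26618}{9835} + 2 i \sqrt{35} \left(- \frac{1}{82}\right) = - \frac{26618}{9835} - \frac{i \sqrt{35}}{41}$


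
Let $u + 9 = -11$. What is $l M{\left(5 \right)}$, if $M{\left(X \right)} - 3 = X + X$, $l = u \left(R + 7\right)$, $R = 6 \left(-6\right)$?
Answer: $7540$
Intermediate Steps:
$u = -20$ ($u = -9 - 11 = -20$)
$R = -36$
$l = 580$ ($l = - 20 \left(-36 + 7\right) = \left(-20\right) \left(-29\right) = 580$)
$M{\left(X \right)} = 3 + 2 X$ ($M{\left(X \right)} = 3 + \left(X + X\right) = 3 + 2 X$)
$l M{\left(5 \right)} = 580 \left(3 + 2 \cdot 5\right) = 580 \left(3 + 10\right) = 580 \cdot 13 = 7540$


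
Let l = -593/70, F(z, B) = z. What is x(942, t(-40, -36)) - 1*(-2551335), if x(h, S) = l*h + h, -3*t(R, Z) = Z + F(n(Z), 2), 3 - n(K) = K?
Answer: 89050392/35 ≈ 2.5443e+6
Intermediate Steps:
n(K) = 3 - K
l = -593/70 (l = -593*1/70 = -593/70 ≈ -8.4714)
t(R, Z) = -1 (t(R, Z) = -(Z + (3 - Z))/3 = -⅓*3 = -1)
x(h, S) = -523*h/70 (x(h, S) = -593*h/70 + h = -523*h/70)
x(942, t(-40, -36)) - 1*(-2551335) = -523/70*942 - 1*(-2551335) = -246333/35 + 2551335 = 89050392/35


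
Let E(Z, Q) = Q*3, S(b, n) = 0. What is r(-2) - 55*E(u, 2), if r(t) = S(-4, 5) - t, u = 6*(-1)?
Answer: -328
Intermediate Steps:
u = -6
E(Z, Q) = 3*Q
r(t) = -t (r(t) = 0 - t = -t)
r(-2) - 55*E(u, 2) = -1*(-2) - 165*2 = 2 - 55*6 = 2 - 330 = -328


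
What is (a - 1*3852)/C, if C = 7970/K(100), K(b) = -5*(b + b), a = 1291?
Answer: 256100/797 ≈ 321.33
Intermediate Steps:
K(b) = -10*b
C = -797/100 (C = 7970/((-10*100)) = 7970/(-1000) = 7970*(-1/1000) = -797/100 ≈ -7.9700)
(a - 1*3852)/C = (1291 - 1*3852)/(-797/100) = (1291 - 3852)*(-100/797) = -2561*(-100/797) = 256100/797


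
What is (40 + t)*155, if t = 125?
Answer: 25575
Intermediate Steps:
(40 + t)*155 = (40 + 125)*155 = 165*155 = 25575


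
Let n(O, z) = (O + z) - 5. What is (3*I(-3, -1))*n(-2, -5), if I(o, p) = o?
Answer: 108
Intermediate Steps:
n(O, z) = -5 + O + z
(3*I(-3, -1))*n(-2, -5) = (3*(-3))*(-5 - 2 - 5) = -9*(-12) = 108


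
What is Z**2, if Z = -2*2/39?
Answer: 16/1521 ≈ 0.010519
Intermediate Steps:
Z = -4/39 (Z = -4*1/39 = -4/39 ≈ -0.10256)
Z**2 = (-4/39)**2 = 16/1521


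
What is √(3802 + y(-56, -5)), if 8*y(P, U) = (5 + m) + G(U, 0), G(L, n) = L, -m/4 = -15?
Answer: √15238/2 ≈ 61.721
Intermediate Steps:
m = 60 (m = -4*(-15) = 60)
y(P, U) = 65/8 + U/8 (y(P, U) = ((5 + 60) + U)/8 = (65 + U)/8 = 65/8 + U/8)
√(3802 + y(-56, -5)) = √(3802 + (65/8 + (⅛)*(-5))) = √(3802 + (65/8 - 5/8)) = √(3802 + 15/2) = √(7619/2) = √15238/2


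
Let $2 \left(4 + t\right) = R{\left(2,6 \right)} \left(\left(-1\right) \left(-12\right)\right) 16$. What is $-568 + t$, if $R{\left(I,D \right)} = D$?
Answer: $4$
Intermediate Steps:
$t = 572$ ($t = -4 + \frac{6 \left(\left(-1\right) \left(-12\right)\right) 16}{2} = -4 + \frac{6 \cdot 12 \cdot 16}{2} = -4 + \frac{72 \cdot 16}{2} = -4 + \frac{1}{2} \cdot 1152 = -4 + 576 = 572$)
$-568 + t = -568 + 572 = 4$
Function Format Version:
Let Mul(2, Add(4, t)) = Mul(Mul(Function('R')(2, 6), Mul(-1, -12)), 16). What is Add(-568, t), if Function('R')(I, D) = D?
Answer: 4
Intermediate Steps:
t = 572 (t = Add(-4, Mul(Rational(1, 2), Mul(Mul(6, Mul(-1, -12)), 16))) = Add(-4, Mul(Rational(1, 2), Mul(Mul(6, 12), 16))) = Add(-4, Mul(Rational(1, 2), Mul(72, 16))) = Add(-4, Mul(Rational(1, 2), 1152)) = Add(-4, 576) = 572)
Add(-568, t) = Add(-568, 572) = 4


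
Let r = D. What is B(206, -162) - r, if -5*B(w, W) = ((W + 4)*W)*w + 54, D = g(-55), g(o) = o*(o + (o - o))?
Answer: -1057591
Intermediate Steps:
g(o) = o² (g(o) = o*(o + 0) = o*o = o²)
D = 3025 (D = (-55)² = 3025)
B(w, W) = -54/5 - W*w*(4 + W)/5 (B(w, W) = -(((W + 4)*W)*w + 54)/5 = -(((4 + W)*W)*w + 54)/5 = -((W*(4 + W))*w + 54)/5 = -(W*w*(4 + W) + 54)/5 = -(54 + W*w*(4 + W))/5 = -54/5 - W*w*(4 + W)/5)
r = 3025
B(206, -162) - r = (-54/5 - ⅘*(-162)*206 - ⅕*206*(-162)²) - 1*3025 = (-54/5 + 133488/5 - ⅕*206*26244) - 3025 = (-54/5 + 133488/5 - 5406264/5) - 3025 = -1054566 - 3025 = -1057591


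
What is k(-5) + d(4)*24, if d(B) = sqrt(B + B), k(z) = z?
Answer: -5 + 48*sqrt(2) ≈ 62.882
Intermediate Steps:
d(B) = sqrt(2)*sqrt(B) (d(B) = sqrt(2*B) = sqrt(2)*sqrt(B))
k(-5) + d(4)*24 = -5 + (sqrt(2)*sqrt(4))*24 = -5 + (sqrt(2)*2)*24 = -5 + (2*sqrt(2))*24 = -5 + 48*sqrt(2)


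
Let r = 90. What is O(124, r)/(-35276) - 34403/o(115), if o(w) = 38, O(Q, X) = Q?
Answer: -303401235/335122 ≈ -905.35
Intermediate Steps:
O(124, r)/(-35276) - 34403/o(115) = 124/(-35276) - 34403/38 = 124*(-1/35276) - 34403*1/38 = -31/8819 - 34403/38 = -303401235/335122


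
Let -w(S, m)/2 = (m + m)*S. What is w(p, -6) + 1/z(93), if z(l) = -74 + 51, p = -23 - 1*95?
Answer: -65137/23 ≈ -2832.0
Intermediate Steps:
p = -118 (p = -23 - 95 = -118)
z(l) = -23
w(S, m) = -4*S*m (w(S, m) = -2*(m + m)*S = -2*2*m*S = -4*S*m)
w(p, -6) + 1/z(93) = -4*(-118)*(-6) + 1/(-23) = -2832 - 1/23 = -65137/23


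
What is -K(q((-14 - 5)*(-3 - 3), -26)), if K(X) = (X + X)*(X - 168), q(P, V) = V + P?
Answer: 14080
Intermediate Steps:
q(P, V) = P + V
K(X) = 2*X*(-168 + X) (K(X) = (2*X)*(-168 + X) = 2*X*(-168 + X))
-K(q((-14 - 5)*(-3 - 3), -26)) = -2*((-14 - 5)*(-3 - 3) - 26)*(-168 + ((-14 - 5)*(-3 - 3) - 26)) = -2*(-19*(-6) - 26)*(-168 + (-19*(-6) - 26)) = -2*(114 - 26)*(-168 + (114 - 26)) = -2*88*(-168 + 88) = -2*88*(-80) = -1*(-14080) = 14080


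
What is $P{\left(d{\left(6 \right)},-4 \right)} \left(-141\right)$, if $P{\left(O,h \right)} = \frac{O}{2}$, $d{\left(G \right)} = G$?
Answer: $-423$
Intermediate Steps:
$P{\left(O,h \right)} = \frac{O}{2}$ ($P{\left(O,h \right)} = O \frac{1}{2} = \frac{O}{2}$)
$P{\left(d{\left(6 \right)},-4 \right)} \left(-141\right) = \frac{1}{2} \cdot 6 \left(-141\right) = 3 \left(-141\right) = -423$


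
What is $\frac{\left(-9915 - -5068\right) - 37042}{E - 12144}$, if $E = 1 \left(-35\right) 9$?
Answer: $\frac{13963}{4153} \approx 3.3621$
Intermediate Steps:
$E = -315$ ($E = \left(-35\right) 9 = -315$)
$\frac{\left(-9915 - -5068\right) - 37042}{E - 12144} = \frac{\left(-9915 - -5068\right) - 37042}{-315 - 12144} = \frac{\left(-9915 + 5068\right) - 37042}{-315 - 12144} = \frac{-4847 - 37042}{-315 - 12144} = - \frac{41889}{-12459} = \left(-41889\right) \left(- \frac{1}{12459}\right) = \frac{13963}{4153}$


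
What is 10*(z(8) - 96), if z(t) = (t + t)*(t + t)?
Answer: 1600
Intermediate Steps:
z(t) = 4*t² (z(t) = (2*t)*(2*t) = 4*t²)
10*(z(8) - 96) = 10*(4*8² - 96) = 10*(4*64 - 96) = 10*(256 - 96) = 10*160 = 1600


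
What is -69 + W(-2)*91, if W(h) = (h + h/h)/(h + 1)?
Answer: 22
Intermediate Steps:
W(h) = 1 (W(h) = (h + 1)/(1 + h) = (1 + h)/(1 + h) = 1)
-69 + W(-2)*91 = -69 + 1*91 = -69 + 91 = 22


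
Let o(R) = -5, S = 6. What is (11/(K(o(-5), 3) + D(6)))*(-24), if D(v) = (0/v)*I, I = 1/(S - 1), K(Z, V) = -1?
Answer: 264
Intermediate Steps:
I = ⅕ (I = 1/(6 - 1) = 1/5 = ⅕ ≈ 0.20000)
D(v) = 0 (D(v) = (0/v)*(⅕) = 0*(⅕) = 0)
(11/(K(o(-5), 3) + D(6)))*(-24) = (11/(-1 + 0))*(-24) = (11/(-1))*(-24) = (11*(-1))*(-24) = -11*(-24) = 264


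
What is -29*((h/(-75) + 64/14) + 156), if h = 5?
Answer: -488737/105 ≈ -4654.6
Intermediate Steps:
-29*((h/(-75) + 64/14) + 156) = -29*((5/(-75) + 64/14) + 156) = -29*((5*(-1/75) + 64*(1/14)) + 156) = -29*((-1/15 + 32/7) + 156) = -29*(473/105 + 156) = -29*16853/105 = -488737/105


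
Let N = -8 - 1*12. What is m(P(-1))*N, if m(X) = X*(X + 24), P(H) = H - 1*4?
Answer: 1900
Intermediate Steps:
P(H) = -4 + H (P(H) = H - 4 = -4 + H)
m(X) = X*(24 + X)
N = -20 (N = -8 - 12 = -20)
m(P(-1))*N = ((-4 - 1)*(24 + (-4 - 1)))*(-20) = -5*(24 - 5)*(-20) = -5*19*(-20) = -95*(-20) = 1900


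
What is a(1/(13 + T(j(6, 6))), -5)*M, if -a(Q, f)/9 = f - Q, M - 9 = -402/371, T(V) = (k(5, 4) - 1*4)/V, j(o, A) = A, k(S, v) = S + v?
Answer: 11128293/30793 ≈ 361.39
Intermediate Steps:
T(V) = 5/V (T(V) = ((5 + 4) - 1*4)/V = (9 - 4)/V = 5/V)
M = 2937/371 (M = 9 - 402/371 = 2937/371 ≈ 7.9164)
a(Q, f) = -9*f + 9*Q (a(Q, f) = -9*(f - Q) = -9*f + 9*Q)
a(1/(13 + T(j(6, 6))), -5)*M = (-9*(-5) + 9/(13 + 5/6))*(2937/371) = (45 + 9/(13 + 5*(⅙)))*(2937/371) = (45 + 9/(13 + ⅚))*(2937/371) = (45 + 9/(83/6))*(2937/371) = (45 + 9*(6/83))*(2937/371) = (45 + 54/83)*(2937/371) = (3789/83)*(2937/371) = 11128293/30793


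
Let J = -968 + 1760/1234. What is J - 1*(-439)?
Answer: -325513/617 ≈ -527.57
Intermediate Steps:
J = -596376/617 (J = -968 + 1760*(1/1234) = -968 + 880/617 = -596376/617 ≈ -966.57)
J - 1*(-439) = -596376/617 - 1*(-439) = -596376/617 + 439 = -325513/617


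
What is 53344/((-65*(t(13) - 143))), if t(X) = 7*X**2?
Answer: -3334/4225 ≈ -0.78911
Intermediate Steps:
53344/((-65*(t(13) - 143))) = 53344/((-65*(7*13**2 - 143))) = 53344/((-65*(7*169 - 143))) = 53344/((-65*(1183 - 143))) = 53344/((-65*1040)) = 53344/(-67600) = 53344*(-1/67600) = -3334/4225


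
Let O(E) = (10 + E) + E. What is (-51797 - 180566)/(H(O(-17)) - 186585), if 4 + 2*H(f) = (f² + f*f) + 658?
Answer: 232363/185682 ≈ 1.2514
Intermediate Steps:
O(E) = 10 + 2*E
H(f) = 327 + f² (H(f) = -2 + ((f² + f*f) + 658)/2 = -2 + ((f² + f²) + 658)/2 = -2 + (2*f² + 658)/2 = -2 + (658 + 2*f²)/2 = -2 + (329 + f²) = 327 + f²)
(-51797 - 180566)/(H(O(-17)) - 186585) = (-51797 - 180566)/((327 + (10 + 2*(-17))²) - 186585) = -232363/((327 + (10 - 34)²) - 186585) = -232363/((327 + (-24)²) - 186585) = -232363/((327 + 576) - 186585) = -232363/(903 - 186585) = -232363/(-185682) = -232363*(-1/185682) = 232363/185682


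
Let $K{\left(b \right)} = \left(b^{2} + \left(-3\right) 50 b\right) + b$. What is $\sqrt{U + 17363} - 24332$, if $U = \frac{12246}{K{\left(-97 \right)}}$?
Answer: $-24332 + \frac{2 \sqrt{68657627521}}{3977} \approx -24200.0$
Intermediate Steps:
$K{\left(b \right)} = b^{2} - 149 b$ ($K{\left(b \right)} = \left(b^{2} - 150 b\right) + b = b^{2} - 149 b$)
$U = \frac{2041}{3977}$ ($U = \frac{12246}{\left(-97\right) \left(-149 - 97\right)} = \frac{12246}{\left(-97\right) \left(-246\right)} = \frac{12246}{23862} = 12246 \cdot \frac{1}{23862} = \frac{2041}{3977} \approx 0.5132$)
$\sqrt{U + 17363} - 24332 = \sqrt{\frac{2041}{3977} + 17363} - 24332 = \sqrt{\frac{69054692}{3977}} - 24332 = \frac{2 \sqrt{68657627521}}{3977} - 24332 = -24332 + \frac{2 \sqrt{68657627521}}{3977}$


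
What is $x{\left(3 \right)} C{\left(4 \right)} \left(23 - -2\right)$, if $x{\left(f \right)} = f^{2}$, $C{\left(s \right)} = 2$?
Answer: $450$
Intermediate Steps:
$x{\left(3 \right)} C{\left(4 \right)} \left(23 - -2\right) = 3^{2} \cdot 2 \left(23 - -2\right) = 9 \cdot 2 \left(23 + 2\right) = 18 \cdot 25 = 450$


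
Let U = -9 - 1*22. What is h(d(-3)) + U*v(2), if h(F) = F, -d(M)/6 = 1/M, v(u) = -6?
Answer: 188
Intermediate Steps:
d(M) = -6/M
U = -31 (U = -9 - 22 = -31)
h(d(-3)) + U*v(2) = -6/(-3) - 31*(-6) = -6*(-⅓) + 186 = 2 + 186 = 188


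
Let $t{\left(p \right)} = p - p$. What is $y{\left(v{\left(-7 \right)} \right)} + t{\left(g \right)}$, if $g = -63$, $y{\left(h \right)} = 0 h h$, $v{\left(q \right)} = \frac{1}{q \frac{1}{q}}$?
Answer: $0$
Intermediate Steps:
$v{\left(q \right)} = 1$ ($v{\left(q \right)} = 1^{-1} = 1$)
$y{\left(h \right)} = 0$ ($y{\left(h \right)} = 0 h = 0$)
$t{\left(p \right)} = 0$
$y{\left(v{\left(-7 \right)} \right)} + t{\left(g \right)} = 0 + 0 = 0$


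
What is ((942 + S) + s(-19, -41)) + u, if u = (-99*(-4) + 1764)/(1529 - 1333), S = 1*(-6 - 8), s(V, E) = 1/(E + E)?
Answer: 3772935/4018 ≈ 939.01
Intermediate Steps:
s(V, E) = 1/(2*E)
S = -14 (S = 1*(-14) = -14)
u = 540/49 (u = (396 + 1764)/196 = 2160*(1/196) = 540/49 ≈ 11.020)
((942 + S) + s(-19, -41)) + u = ((942 - 14) + (1/2)/(-41)) + 540/49 = (928 + (1/2)*(-1/41)) + 540/49 = (928 - 1/82) + 540/49 = 76095/82 + 540/49 = 3772935/4018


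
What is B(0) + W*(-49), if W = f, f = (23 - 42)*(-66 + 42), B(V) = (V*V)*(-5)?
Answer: -22344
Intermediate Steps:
B(V) = -5*V² (B(V) = V²*(-5) = -5*V²)
f = 456 (f = -19*(-24) = 456)
W = 456
B(0) + W*(-49) = -5*0² + 456*(-49) = -5*0 - 22344 = 0 - 22344 = -22344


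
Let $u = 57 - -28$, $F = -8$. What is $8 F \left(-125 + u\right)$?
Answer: $2560$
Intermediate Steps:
$u = 85$ ($u = 57 + 28 = 85$)
$8 F \left(-125 + u\right) = 8 \left(-8\right) \left(-125 + 85\right) = \left(-64\right) \left(-40\right) = 2560$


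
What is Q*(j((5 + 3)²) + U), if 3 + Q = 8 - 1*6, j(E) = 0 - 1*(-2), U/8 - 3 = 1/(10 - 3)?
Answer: -190/7 ≈ -27.143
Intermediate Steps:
U = 176/7 (U = 24 + 8/(10 - 3) = 24 + 8/7 = 176/7 ≈ 25.143)
j(E) = 2 (j(E) = 0 + 2 = 2)
Q = -1 (Q = -3 + (8 - 1*6) = -3 + (8 - 6) = -3 + 2 = -1)
Q*(j((5 + 3)²) + U) = -(2 + 176/7) = -1*190/7 = -190/7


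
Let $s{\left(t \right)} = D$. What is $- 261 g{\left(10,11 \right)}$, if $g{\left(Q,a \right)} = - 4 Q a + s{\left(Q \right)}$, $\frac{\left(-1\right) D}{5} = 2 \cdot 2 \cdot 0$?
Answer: $114840$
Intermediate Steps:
$D = 0$ ($D = - 5 \cdot 2 \cdot 2 \cdot 0 = - 5 \cdot 4 \cdot 0 = \left(-5\right) 0 = 0$)
$s{\left(t \right)} = 0$
$g{\left(Q,a \right)} = - 4 Q a$ ($g{\left(Q,a \right)} = - 4 Q a + 0 = - 4 Q a$)
$- 261 g{\left(10,11 \right)} = - 261 \left(\left(-4\right) 10 \cdot 11\right) = \left(-261\right) \left(-440\right) = 114840$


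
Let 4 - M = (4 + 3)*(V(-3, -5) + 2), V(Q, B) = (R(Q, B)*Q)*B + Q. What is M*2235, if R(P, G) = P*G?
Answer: -3495540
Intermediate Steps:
R(P, G) = G*P
V(Q, B) = Q + B²*Q² (V(Q, B) = ((B*Q)*Q)*B + Q = (B*Q²)*B + Q = B²*Q² + Q = Q + B²*Q²)
M = -1564 (M = 4 - (4 + 3)*(-3*(1 - 3*(-5)²) + 2) = 4 - 7*(-3*(1 - 3*25) + 2) = 4 - 7*(-3*(1 - 75) + 2) = 4 - 7*(-3*(-74) + 2) = 4 - 7*(222 + 2) = 4 - 7*224 = 4 - 1*1568 = 4 - 1568 = -1564)
M*2235 = -1564*2235 = -3495540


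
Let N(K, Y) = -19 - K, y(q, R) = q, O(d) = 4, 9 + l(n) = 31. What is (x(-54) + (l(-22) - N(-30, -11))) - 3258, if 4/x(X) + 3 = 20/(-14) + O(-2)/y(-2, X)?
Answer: -146143/45 ≈ -3247.6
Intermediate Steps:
l(n) = 22 (l(n) = -9 + 31 = 22)
x(X) = -28/45 (x(X) = 4/(-3 + (20/(-14) + 4/(-2))) = 4/(-3 + (20*(-1/14) + 4*(-1/2))) = 4/(-3 + (-10/7 - 2)) = 4/(-3 - 24/7) = 4/(-45/7) = 4*(-7/45) = -28/45)
(x(-54) + (l(-22) - N(-30, -11))) - 3258 = (-28/45 + (22 - (-19 - 1*(-30)))) - 3258 = (-28/45 + (22 - (-19 + 30))) - 3258 = (-28/45 + (22 - 1*11)) - 3258 = (-28/45 + (22 - 11)) - 3258 = (-28/45 + 11) - 3258 = 467/45 - 3258 = -146143/45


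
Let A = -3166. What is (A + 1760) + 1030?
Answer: -376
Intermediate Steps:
(A + 1760) + 1030 = (-3166 + 1760) + 1030 = -1406 + 1030 = -376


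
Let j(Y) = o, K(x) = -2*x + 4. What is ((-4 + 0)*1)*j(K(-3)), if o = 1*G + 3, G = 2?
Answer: -20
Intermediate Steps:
o = 5 (o = 1*2 + 3 = 2 + 3 = 5)
K(x) = 4 - 2*x
j(Y) = 5
((-4 + 0)*1)*j(K(-3)) = ((-4 + 0)*1)*5 = -4*1*5 = -4*5 = -20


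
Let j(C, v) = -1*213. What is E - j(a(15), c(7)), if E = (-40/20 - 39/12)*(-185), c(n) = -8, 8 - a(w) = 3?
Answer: 4737/4 ≈ 1184.3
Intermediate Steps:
a(w) = 5 (a(w) = 8 - 1*3 = 8 - 3 = 5)
j(C, v) = -213
E = 3885/4 (E = (-40*1/20 - 39*1/12)*(-185) = (-2 - 13/4)*(-185) = -21/4*(-185) = 3885/4 ≈ 971.25)
E - j(a(15), c(7)) = 3885/4 - 1*(-213) = 3885/4 + 213 = 4737/4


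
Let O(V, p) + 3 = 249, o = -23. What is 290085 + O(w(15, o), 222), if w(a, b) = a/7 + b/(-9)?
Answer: 290331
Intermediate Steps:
w(a, b) = -b/9 + a/7 (w(a, b) = a*(⅐) + b*(-⅑) = a/7 - b/9 = -b/9 + a/7)
O(V, p) = 246 (O(V, p) = -3 + 249 = 246)
290085 + O(w(15, o), 222) = 290085 + 246 = 290331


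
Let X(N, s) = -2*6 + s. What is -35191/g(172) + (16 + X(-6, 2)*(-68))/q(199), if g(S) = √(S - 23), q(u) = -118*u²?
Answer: -348/2336459 - 35191*√149/149 ≈ -2883.0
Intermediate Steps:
X(N, s) = -12 + s
g(S) = √(-23 + S)
-35191/g(172) + (16 + X(-6, 2)*(-68))/q(199) = -35191/√(-23 + 172) + (16 + (-12 + 2)*(-68))/((-118*199²)) = -35191*√149/149 + (16 - 10*(-68))/((-118*39601)) = -35191*√149/149 + (16 + 680)/(-4672918) = -35191*√149/149 + 696*(-1/4672918) = -35191*√149/149 - 348/2336459 = -348/2336459 - 35191*√149/149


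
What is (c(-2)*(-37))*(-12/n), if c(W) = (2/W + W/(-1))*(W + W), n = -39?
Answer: 592/13 ≈ 45.538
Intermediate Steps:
c(W) = 2*W*(-W + 2/W) (c(W) = (2/W + W*(-1))*(2*W) = (2/W - W)*(2*W) = (-W + 2/W)*(2*W) = 2*W*(-W + 2/W))
(c(-2)*(-37))*(-12/n) = ((4 - 2*(-2)²)*(-37))*(-12/(-39)) = ((4 - 2*4)*(-37))*(-12*(-1/39)) = ((4 - 8)*(-37))*(4/13) = -4*(-37)*(4/13) = 148*(4/13) = 592/13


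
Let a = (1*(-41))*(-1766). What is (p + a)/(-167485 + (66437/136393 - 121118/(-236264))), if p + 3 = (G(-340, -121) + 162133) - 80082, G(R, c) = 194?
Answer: -2491747013767648/2698565500402489 ≈ -0.92336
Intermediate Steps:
a = 72406 (a = -41*(-1766) = 72406)
p = 82242 (p = -3 + ((194 + 162133) - 80082) = -3 + (162327 - 80082) = -3 + 82245 = 82242)
(p + a)/(-167485 + (66437/136393 - 121118/(-236264))) = (82242 + 72406)/(-167485 + (66437/136393 - 121118/(-236264))) = 154648/(-167485 + (66437*(1/136393) - 121118*(-1/236264))) = 154648/(-167485 + (66437/136393 + 60559/118132)) = 154648/(-167485 + 16108159371/16112377876) = 154648/(-2698565500402489/16112377876) = 154648*(-16112377876/2698565500402489) = -2491747013767648/2698565500402489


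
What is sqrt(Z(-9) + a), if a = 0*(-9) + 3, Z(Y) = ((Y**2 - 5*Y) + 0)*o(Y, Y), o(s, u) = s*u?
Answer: sqrt(10209) ≈ 101.04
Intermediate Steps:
Z(Y) = Y**2*(Y**2 - 5*Y) (Z(Y) = ((Y**2 - 5*Y) + 0)*(Y*Y) = (Y**2 - 5*Y)*Y**2 = Y**2*(Y**2 - 5*Y))
a = 3 (a = 0 + 3 = 3)
sqrt(Z(-9) + a) = sqrt((-9)**3*(-5 - 9) + 3) = sqrt(-729*(-14) + 3) = sqrt(10206 + 3) = sqrt(10209)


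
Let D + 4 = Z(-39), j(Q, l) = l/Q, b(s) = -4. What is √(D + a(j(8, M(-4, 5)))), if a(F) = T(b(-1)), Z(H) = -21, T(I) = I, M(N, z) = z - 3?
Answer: I*√29 ≈ 5.3852*I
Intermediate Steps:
M(N, z) = -3 + z
a(F) = -4
D = -25 (D = -4 - 21 = -25)
√(D + a(j(8, M(-4, 5)))) = √(-25 - 4) = √(-29) = I*√29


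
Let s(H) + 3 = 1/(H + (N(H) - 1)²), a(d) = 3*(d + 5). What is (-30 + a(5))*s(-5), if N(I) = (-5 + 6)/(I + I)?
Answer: 0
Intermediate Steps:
a(d) = 15 + 3*d (a(d) = 3*(5 + d) = 15 + 3*d)
N(I) = 1/(2*I)
s(H) = -3 + 1/(H + (-1 + 1/(2*H))²) (s(H) = -3 + 1/(H + (1/(2*H) - 1)²) = -3 + 1/(H + (-1 + 1/(2*H))²))
(-30 + a(5))*s(-5) = (-30 + (15 + 3*5))*((-3*(-1 + 2*(-5))² + (-5)²*(4 - 12*(-5)))/((-1 + 2*(-5))² + 4*(-5)³)) = (-30 + (15 + 15))*((-3*(-1 - 10)² + 25*(4 + 60))/((-1 - 10)² + 4*(-125))) = (-30 + 30)*((-3*(-11)² + 25*64)/((-11)² - 500)) = 0*((-3*121 + 1600)/(121 - 500)) = 0*((-363 + 1600)/(-379)) = 0*(-1/379*1237) = 0*(-1237/379) = 0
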